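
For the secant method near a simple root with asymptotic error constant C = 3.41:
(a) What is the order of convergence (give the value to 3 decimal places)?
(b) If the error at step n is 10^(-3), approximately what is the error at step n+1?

(a) Secant method has superlinear convergence with order φ = (1+√5)/2 ≈ 1.618.
    This means |e_{n+1}| ≈ C|e_n|^1.618.

(b) With |e_n| = 10^(-3) and C = 3.41:
    |e_{n+1}| ≈ 3.41 × (10^(-3))^1.618 = 3.41 × 10^(-4.85)

(a) ≈ 1.618 (golden ratio); (b) |e_{n+1}| ≈ 4.771e-05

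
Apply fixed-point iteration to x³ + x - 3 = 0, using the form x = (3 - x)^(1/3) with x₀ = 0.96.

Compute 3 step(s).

Equation: x³ + x - 3 = 0
Fixed-point form: x = (3 - x)^(1/3)
x₀ = 0.96

x_1 = g(0.960000) = 1.268265
x_2 = g(1.268265) = 1.200864
x_3 = g(1.200864) = 1.216246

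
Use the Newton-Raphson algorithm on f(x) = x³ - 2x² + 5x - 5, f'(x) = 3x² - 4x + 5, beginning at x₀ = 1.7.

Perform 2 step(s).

f(x) = x³ - 2x² + 5x - 5
f'(x) = 3x² - 4x + 5
x₀ = 1.7

Newton-Raphson formula: x_{n+1} = x_n - f(x_n)/f'(x_n)

Iteration 1:
  f(1.700000) = 2.633000
  f'(1.700000) = 6.870000
  x_1 = 1.700000 - 2.633000/6.870000 = 1.316739
Iteration 2:
  f(1.316739) = 0.399058
  f'(1.316739) = 4.934451
  x_2 = 1.316739 - 0.399058/4.934451 = 1.235868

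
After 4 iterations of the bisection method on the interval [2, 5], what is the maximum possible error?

Bisection error bound: |error| ≤ (b-a)/2^n
|error| ≤ (5 - 2)/2^4 = 3/2^4
|error| ≤ 0.1875000000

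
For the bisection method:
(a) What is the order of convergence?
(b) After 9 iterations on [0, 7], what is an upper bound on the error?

(a) Bisection has linear (order 1) convergence; the error is halved each step.

(b) Error bound = (b-a)/2^n = (7 - 0)/2^{9}
    = 7/2^{9}

(a) 1 (linear); (b) error ≤ 1.37e-02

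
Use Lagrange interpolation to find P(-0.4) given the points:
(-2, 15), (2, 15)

Lagrange interpolation formula:
P(x) = Σ yᵢ × Lᵢ(x)
where Lᵢ(x) = Π_{j≠i} (x - xⱼ)/(xᵢ - xⱼ)

L_0(-0.4) = (-0.4 - 2)/(-2 - 2) = 0.600000
L_1(-0.4) = (-0.4 - (-2))/(2 - (-2)) = 0.400000

P(-0.4) = 15×L_0(-0.4) + 15×L_1(-0.4)
P(-0.4) = 15.000000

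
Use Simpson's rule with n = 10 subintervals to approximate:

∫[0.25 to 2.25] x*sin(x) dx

f(x) = x*sin(x)
a = 0.25, b = 2.25, n = 10
h = (b - a)/n = 0.200000

Simpson's rule: (h/3)[f(x₀) + 4f(x₁) + 2f(x₂) + ... + f(xₙ)]

x_0 = 0.2500, f(x_0) = 0.061851, coefficient = 1
x_1 = 0.4500, f(x_1) = 0.195734, coefficient = 4
x_2 = 0.6500, f(x_2) = 0.393371, coefficient = 2
x_3 = 0.8500, f(x_3) = 0.638588, coefficient = 4
x_4 = 1.0500, f(x_4) = 0.910794, coefficient = 2
x_5 = 1.2500, f(x_5) = 1.186231, coefficient = 4
x_6 = 1.4500, f(x_6) = 1.439434, coefficient = 2
x_7 = 1.6500, f(x_7) = 1.644827, coefficient = 4
x_8 = 1.8500, f(x_8) = 1.778359, coefficient = 2
x_9 = 2.0500, f(x_9) = 1.819093, coefficient = 4
x_10 = 2.2500, f(x_10) = 1.750665, coefficient = 1

I ≈ (0.200000/3) × 32.794328 = 2.186289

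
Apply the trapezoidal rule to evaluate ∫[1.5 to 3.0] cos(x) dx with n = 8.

f(x) = cos(x)
a = 1.5, b = 3.0, n = 8
h = (b - a)/n = 0.187500

Trapezoidal rule: (h/2)[f(x₀) + 2f(x₁) + 2f(x₂) + ... + f(xₙ)]

x_0 = 1.5000, f(x_0) = 0.070737, coefficient = 1
x_1 = 1.6875, f(x_1) = -0.116439, coefficient = 2
x_2 = 1.8750, f(x_2) = -0.299534, coefficient = 2
x_3 = 2.0625, f(x_3) = -0.472128, coefficient = 2
x_4 = 2.2500, f(x_4) = -0.628174, coefficient = 2
x_5 = 2.4375, f(x_5) = -0.762199, coefficient = 2
x_6 = 2.6250, f(x_6) = -0.869507, coefficient = 2
x_7 = 2.8125, f(x_7) = -0.946336, coefficient = 2
x_8 = 3.0000, f(x_8) = -0.989992, coefficient = 1

I ≈ (0.187500/2) × -9.107889 = -0.853865
Exact value: -0.856375
Error: 0.002510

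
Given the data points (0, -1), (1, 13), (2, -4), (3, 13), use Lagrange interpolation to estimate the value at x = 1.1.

Lagrange interpolation formula:
P(x) = Σ yᵢ × Lᵢ(x)
where Lᵢ(x) = Π_{j≠i} (x - xⱼ)/(xᵢ - xⱼ)

L_0(1.1) = (1.1 - 1)/(0 - 1) × (1.1 - 2)/(0 - 2) × (1.1 - 3)/(0 - 3) = -0.028500
L_1(1.1) = (1.1 - 0)/(1 - 0) × (1.1 - 2)/(1 - 2) × (1.1 - 3)/(1 - 3) = 0.940500
L_2(1.1) = (1.1 - 0)/(2 - 0) × (1.1 - 1)/(2 - 1) × (1.1 - 3)/(2 - 3) = 0.104500
L_3(1.1) = (1.1 - 0)/(3 - 0) × (1.1 - 1)/(3 - 1) × (1.1 - 2)/(3 - 2) = -0.016500

P(1.1) = (-1)×L_0(1.1) + 13×L_1(1.1) + (-4)×L_2(1.1) + 13×L_3(1.1)
P(1.1) = 11.622500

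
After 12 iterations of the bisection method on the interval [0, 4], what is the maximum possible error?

Bisection error bound: |error| ≤ (b-a)/2^n
|error| ≤ (4 - 0)/2^12 = 4/2^12
|error| ≤ 0.0009765625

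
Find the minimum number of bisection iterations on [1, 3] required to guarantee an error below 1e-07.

We need (b-a)/2^n ≤ 1e-07
(3 - 1)/2^n ≤ 1e-07
2/2^n ≤ 1e-07
2^n ≥ 20000000
n ≥ log₂(20000000) = 24.25
n ≥ 25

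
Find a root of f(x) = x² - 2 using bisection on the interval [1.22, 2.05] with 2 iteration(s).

f(x) = x² - 2
Initial interval: [1.22, 2.05]

Iteration 1:
  c_1 = (1.220000 + 2.050000)/2 = 1.635000
  f(c_1) = f(1.635000) = 0.673225
  f(a) × f(c) < 0, new interval: [1.220000, 1.635000]
Iteration 2:
  c_2 = (1.220000 + 1.635000)/2 = 1.427500
  f(c_2) = f(1.427500) = 0.037756
  f(a) × f(c) < 0, new interval: [1.220000, 1.427500]

After 2 iteration(s), the approximation is c_2 = 1.427500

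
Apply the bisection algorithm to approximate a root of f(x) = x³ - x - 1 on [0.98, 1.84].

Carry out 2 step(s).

f(x) = x³ - x - 1
Initial interval: [0.98, 1.84]

Iteration 1:
  c_1 = (0.980000 + 1.840000)/2 = 1.410000
  f(c_1) = f(1.410000) = 0.393221
  f(a) × f(c) < 0, new interval: [0.980000, 1.410000]
Iteration 2:
  c_2 = (0.980000 + 1.410000)/2 = 1.195000
  f(c_2) = f(1.195000) = -0.488510
  f(a) × f(c) ≥ 0, new interval: [1.195000, 1.410000]

After 2 iteration(s), the approximation is c_2 = 1.195000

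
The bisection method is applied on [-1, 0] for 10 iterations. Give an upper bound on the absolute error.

Bisection error bound: |error| ≤ (b-a)/2^n
|error| ≤ (0 - (-1))/2^10 = 1/2^10
|error| ≤ 0.0009765625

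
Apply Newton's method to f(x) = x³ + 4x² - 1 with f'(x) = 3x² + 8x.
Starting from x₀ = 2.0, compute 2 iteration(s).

f(x) = x³ + 4x² - 1
f'(x) = 3x² + 8x
x₀ = 2.0

Newton-Raphson formula: x_{n+1} = x_n - f(x_n)/f'(x_n)

Iteration 1:
  f(2.000000) = 23.000000
  f'(2.000000) = 28.000000
  x_1 = 2.000000 - 23.000000/28.000000 = 1.178571
Iteration 2:
  f(1.178571) = 6.193194
  f'(1.178571) = 13.595663
  x_2 = 1.178571 - 6.193194/13.595663 = 0.723044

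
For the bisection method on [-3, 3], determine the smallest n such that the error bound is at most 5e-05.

We need (b-a)/2^n ≤ 5e-05
(3 - (-3))/2^n ≤ 5e-05
6/2^n ≤ 5e-05
2^n ≥ 120000
n ≥ log₂(120000) = 16.87
n ≥ 17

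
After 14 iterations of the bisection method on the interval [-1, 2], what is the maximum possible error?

Bisection error bound: |error| ≤ (b-a)/2^n
|error| ≤ (2 - (-1))/2^14 = 3/2^14
|error| ≤ 0.0001831055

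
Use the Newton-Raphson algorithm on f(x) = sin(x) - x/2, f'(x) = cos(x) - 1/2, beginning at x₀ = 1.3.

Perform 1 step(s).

f(x) = sin(x) - x/2
f'(x) = cos(x) - 1/2
x₀ = 1.3

Newton-Raphson formula: x_{n+1} = x_n - f(x_n)/f'(x_n)

Iteration 1:
  f(1.300000) = 0.313558
  f'(1.300000) = -0.232501
  x_1 = 1.300000 - 0.313558/(-0.232501) = 2.648631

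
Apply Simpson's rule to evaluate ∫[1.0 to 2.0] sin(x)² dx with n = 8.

f(x) = sin(x)²
a = 1.0, b = 2.0, n = 8
h = (b - a)/n = 0.125000

Simpson's rule: (h/3)[f(x₀) + 4f(x₁) + 2f(x₂) + ... + f(xₙ)]

x_0 = 1.0000, f(x_0) = 0.708073, coefficient = 1
x_1 = 1.1250, f(x_1) = 0.814087, coefficient = 4
x_2 = 1.2500, f(x_2) = 0.900572, coefficient = 2
x_3 = 1.3750, f(x_3) = 0.962151, coefficient = 4
x_4 = 1.5000, f(x_4) = 0.994996, coefficient = 2
x_5 = 1.6250, f(x_5) = 0.997065, coefficient = 4
x_6 = 1.7500, f(x_6) = 0.968228, coefficient = 2
x_7 = 1.8750, f(x_7) = 0.910280, coefficient = 4
x_8 = 2.0000, f(x_8) = 0.826822, coefficient = 1

I ≈ (0.125000/3) × 21.996818 = 0.916534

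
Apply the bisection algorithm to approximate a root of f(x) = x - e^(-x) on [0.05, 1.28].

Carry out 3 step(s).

f(x) = x - e^(-x)
Initial interval: [0.05, 1.28]

Iteration 1:
  c_1 = (0.050000 + 1.280000)/2 = 0.665000
  f(c_1) = f(0.665000) = 0.150726
  f(a) × f(c) < 0, new interval: [0.050000, 0.665000]
Iteration 2:
  c_2 = (0.050000 + 0.665000)/2 = 0.357500
  f(c_2) = f(0.357500) = -0.341923
  f(a) × f(c) ≥ 0, new interval: [0.357500, 0.665000]
Iteration 3:
  c_3 = (0.357500 + 0.665000)/2 = 0.511250
  f(c_3) = f(0.511250) = -0.088495
  f(a) × f(c) ≥ 0, new interval: [0.511250, 0.665000]

After 3 iteration(s), the approximation is c_3 = 0.511250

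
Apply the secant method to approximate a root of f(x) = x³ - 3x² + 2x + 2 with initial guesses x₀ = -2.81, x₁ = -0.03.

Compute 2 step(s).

f(x) = x³ - 3x² + 2x + 2
x₀ = -2.81, x₁ = -0.03

Secant formula: x_{n+1} = x_n - f(x_n)(x_n - x_{n-1})/(f(x_n) - f(x_{n-1}))

Iteration 1:
  f(-2.810000) = -49.496341
  f(-0.030000) = 1.937273
  x_2 = -0.030000 - 1.937273×(-0.030000 - (-2.810000))/(1.937273 - (-49.496341))
       = -0.134710
Iteration 2:
  f(-0.030000) = 1.937273
  f(-0.134710) = 1.673695
  x_3 = -0.134710 - 1.673695×(-0.134710 - (-0.030000))/(1.673695 - 1.937273)
       = -0.799609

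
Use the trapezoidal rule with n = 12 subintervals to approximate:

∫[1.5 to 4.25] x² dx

f(x) = x²
a = 1.5, b = 4.25, n = 12
h = (b - a)/n = 0.229167

Trapezoidal rule: (h/2)[f(x₀) + 2f(x₁) + 2f(x₂) + ... + f(xₙ)]

x_0 = 1.5000, f(x_0) = 2.250000, coefficient = 1
x_1 = 1.7292, f(x_1) = 2.990017, coefficient = 2
x_2 = 1.9583, f(x_2) = 3.835069, coefficient = 2
x_3 = 2.1875, f(x_3) = 4.785156, coefficient = 2
x_4 = 2.4167, f(x_4) = 5.840278, coefficient = 2
x_5 = 2.6458, f(x_5) = 7.000434, coefficient = 2
x_6 = 2.8750, f(x_6) = 8.265625, coefficient = 2
x_7 = 3.1042, f(x_7) = 9.635851, coefficient = 2
x_8 = 3.3333, f(x_8) = 11.111111, coefficient = 2
x_9 = 3.5625, f(x_9) = 12.691406, coefficient = 2
x_10 = 3.7917, f(x_10) = 14.376736, coefficient = 2
x_11 = 4.0208, f(x_11) = 16.167101, coefficient = 2
x_12 = 4.2500, f(x_12) = 18.062500, coefficient = 1

I ≈ (0.229167/2) × 213.710069 = 24.487612
Exact value: 24.463542
Error: 0.024070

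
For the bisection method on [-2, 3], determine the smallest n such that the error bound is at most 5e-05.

We need (b-a)/2^n ≤ 5e-05
(3 - (-2))/2^n ≤ 5e-05
5/2^n ≤ 5e-05
2^n ≥ 100000
n ≥ log₂(100000) = 16.61
n ≥ 17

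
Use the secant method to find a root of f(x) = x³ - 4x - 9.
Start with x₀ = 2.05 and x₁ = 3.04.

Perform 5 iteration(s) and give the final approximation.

f(x) = x³ - 4x - 9
x₀ = 2.05, x₁ = 3.04

Secant formula: x_{n+1} = x_n - f(x_n)(x_n - x_{n-1})/(f(x_n) - f(x_{n-1}))

Iteration 1:
  f(2.050000) = -8.584875
  f(3.040000) = 6.934464
  x_2 = 3.040000 - 6.934464×(3.040000 - 2.050000)/(6.934464 - (-8.584875))
       = 2.597641
Iteration 2:
  f(3.040000) = 6.934464
  f(2.597641) = -1.862361
  x_3 = 2.597641 - (-1.862361)×(2.597641 - 3.040000)/(-1.862361 - 6.934464)
       = 2.691292
Iteration 3:
  f(2.597641) = -1.862361
  f(2.691292) = -0.271997
  x_4 = 2.691292 - (-0.271997)×(2.691292 - 2.597641)/(-0.271997 - (-1.862361))
       = 2.707309
Iteration 4:
  f(2.691292) = -0.271997
  f(2.707309) = 0.014046
  x_5 = 2.707309 - 0.014046×(2.707309 - 2.691292)/(0.014046 - (-0.271997))
       = 2.706523
Iteration 5:
  f(2.707309) = 0.014046
  f(2.706523) = -0.000097
  x_6 = 2.706523 - (-0.000097)×(2.706523 - 2.707309)/(-0.000097 - 0.014046)
       = 2.706528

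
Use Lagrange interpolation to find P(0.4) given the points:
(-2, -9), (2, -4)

Lagrange interpolation formula:
P(x) = Σ yᵢ × Lᵢ(x)
where Lᵢ(x) = Π_{j≠i} (x - xⱼ)/(xᵢ - xⱼ)

L_0(0.4) = (0.4 - 2)/(-2 - 2) = 0.400000
L_1(0.4) = (0.4 - (-2))/(2 - (-2)) = 0.600000

P(0.4) = (-9)×L_0(0.4) + (-4)×L_1(0.4)
P(0.4) = -6.000000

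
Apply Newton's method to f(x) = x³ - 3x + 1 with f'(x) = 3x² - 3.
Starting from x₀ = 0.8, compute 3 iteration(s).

f(x) = x³ - 3x + 1
f'(x) = 3x² - 3
x₀ = 0.8

Newton-Raphson formula: x_{n+1} = x_n - f(x_n)/f'(x_n)

Iteration 1:
  f(0.800000) = -0.888000
  f'(0.800000) = -1.080000
  x_1 = 0.800000 - (-0.888000)/(-1.080000) = -0.022222
Iteration 2:
  f(-0.022222) = 1.066656
  f'(-0.022222) = -2.998519
  x_2 = -0.022222 - 1.066656/(-2.998519) = 0.333505
Iteration 3:
  f(0.333505) = 0.036578
  f'(0.333505) = -2.666323
  x_3 = 0.333505 - 0.036578/(-2.666323) = 0.347224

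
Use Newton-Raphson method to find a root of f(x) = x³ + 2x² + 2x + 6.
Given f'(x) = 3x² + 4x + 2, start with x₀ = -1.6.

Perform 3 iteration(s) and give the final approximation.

f(x) = x³ + 2x² + 2x + 6
f'(x) = 3x² + 4x + 2
x₀ = -1.6

Newton-Raphson formula: x_{n+1} = x_n - f(x_n)/f'(x_n)

Iteration 1:
  f(-1.600000) = 3.824000
  f'(-1.600000) = 3.280000
  x_1 = -1.600000 - 3.824000/3.280000 = -2.765854
Iteration 2:
  f(-2.765854) = -5.390447
  f'(-2.765854) = 13.886425
  x_2 = -2.765854 - (-5.390447)/13.886425 = -2.377673
Iteration 3:
  f(-2.377673) = -0.890452
  f'(-2.377673) = 9.449291
  x_3 = -2.377673 - (-0.890452)/9.449291 = -2.283438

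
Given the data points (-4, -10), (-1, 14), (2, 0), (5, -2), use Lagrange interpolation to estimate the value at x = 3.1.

Lagrange interpolation formula:
P(x) = Σ yᵢ × Lᵢ(x)
where Lᵢ(x) = Π_{j≠i} (x - xⱼ)/(xᵢ - xⱼ)

L_0(3.1) = (3.1 - (-1))/(-4 - (-1)) × (3.1 - 2)/(-4 - 2) × (3.1 - 5)/(-4 - 5) = 0.052895
L_1(3.1) = (3.1 - (-4))/(-1 - (-4)) × (3.1 - 2)/(-1 - 2) × (3.1 - 5)/(-1 - 5) = -0.274796
L_2(3.1) = (3.1 - (-4))/(2 - (-4)) × (3.1 - (-1))/(2 - (-1)) × (3.1 - 5)/(2 - 5) = 1.024241
L_3(3.1) = (3.1 - (-4))/(5 - (-4)) × (3.1 - (-1))/(5 - (-1)) × (3.1 - 2)/(5 - 2) = 0.197660

P(3.1) = (-10)×L_0(3.1) + 14×L_1(3.1) + 0×L_2(3.1) + (-2)×L_3(3.1)
P(3.1) = -4.771420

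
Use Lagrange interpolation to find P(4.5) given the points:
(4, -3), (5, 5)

Lagrange interpolation formula:
P(x) = Σ yᵢ × Lᵢ(x)
where Lᵢ(x) = Π_{j≠i} (x - xⱼ)/(xᵢ - xⱼ)

L_0(4.5) = (4.5 - 5)/(4 - 5) = 0.500000
L_1(4.5) = (4.5 - 4)/(5 - 4) = 0.500000

P(4.5) = (-3)×L_0(4.5) + 5×L_1(4.5)
P(4.5) = 1.000000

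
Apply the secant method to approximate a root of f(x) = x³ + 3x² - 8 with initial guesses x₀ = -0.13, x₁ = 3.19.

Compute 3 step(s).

f(x) = x³ + 3x² - 8
x₀ = -0.13, x₁ = 3.19

Secant formula: x_{n+1} = x_n - f(x_n)(x_n - x_{n-1})/(f(x_n) - f(x_{n-1}))

Iteration 1:
  f(-0.130000) = -7.951497
  f(3.190000) = 54.990059
  x_2 = 3.190000 - 54.990059×(3.190000 - (-0.130000))/(54.990059 - (-7.951497))
       = 0.289420
Iteration 2:
  f(3.190000) = 54.990059
  f(0.289420) = -7.724465
  x_3 = 0.289420 - (-7.724465)×(0.289420 - 3.190000)/(-7.724465 - 54.990059)
       = 0.646681
Iteration 3:
  f(0.289420) = -7.724465
  f(0.646681) = -6.474972
  x_4 = 0.646681 - (-6.474972)×(0.646681 - 0.289420)/(-6.474972 - (-7.724465))
       = 2.498034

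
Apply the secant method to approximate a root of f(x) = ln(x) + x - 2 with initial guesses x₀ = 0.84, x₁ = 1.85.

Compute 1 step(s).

f(x) = ln(x) + x - 2
x₀ = 0.84, x₁ = 1.85

Secant formula: x_{n+1} = x_n - f(x_n)(x_n - x_{n-1})/(f(x_n) - f(x_{n-1}))

Iteration 1:
  f(0.840000) = -1.334353
  f(1.850000) = 0.465186
  x_2 = 1.850000 - 0.465186×(1.850000 - 0.840000)/(0.465186 - (-1.334353))
       = 1.588912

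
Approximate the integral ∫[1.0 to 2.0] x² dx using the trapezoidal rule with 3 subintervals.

f(x) = x²
a = 1.0, b = 2.0, n = 3
h = (b - a)/n = 0.333333

Trapezoidal rule: (h/2)[f(x₀) + 2f(x₁) + 2f(x₂) + ... + f(xₙ)]

x_0 = 1.0000, f(x_0) = 1.000000, coefficient = 1
x_1 = 1.3333, f(x_1) = 1.777778, coefficient = 2
x_2 = 1.6667, f(x_2) = 2.777778, coefficient = 2
x_3 = 2.0000, f(x_3) = 4.000000, coefficient = 1

I ≈ (0.333333/2) × 14.111111 = 2.351852
Exact value: 2.333333
Error: 0.018519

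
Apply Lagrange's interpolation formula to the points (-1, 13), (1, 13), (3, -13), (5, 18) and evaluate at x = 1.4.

Lagrange interpolation formula:
P(x) = Σ yᵢ × Lᵢ(x)
where Lᵢ(x) = Π_{j≠i} (x - xⱼ)/(xᵢ - xⱼ)

L_0(1.4) = (1.4 - 1)/(-1 - 1) × (1.4 - 3)/(-1 - 3) × (1.4 - 5)/(-1 - 5) = -0.048000
L_1(1.4) = (1.4 - (-1))/(1 - (-1)) × (1.4 - 3)/(1 - 3) × (1.4 - 5)/(1 - 5) = 0.864000
L_2(1.4) = (1.4 - (-1))/(3 - (-1)) × (1.4 - 1)/(3 - 1) × (1.4 - 5)/(3 - 5) = 0.216000
L_3(1.4) = (1.4 - (-1))/(5 - (-1)) × (1.4 - 1)/(5 - 1) × (1.4 - 3)/(5 - 3) = -0.032000

P(1.4) = 13×L_0(1.4) + 13×L_1(1.4) + (-13)×L_2(1.4) + 18×L_3(1.4)
P(1.4) = 7.224000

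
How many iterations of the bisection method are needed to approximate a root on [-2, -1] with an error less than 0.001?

We need (b-a)/2^n ≤ 0.001
(-1 - (-2))/2^n ≤ 0.001
1/2^n ≤ 0.001
2^n ≥ 1000
n ≥ log₂(1000) = 9.97
n ≥ 10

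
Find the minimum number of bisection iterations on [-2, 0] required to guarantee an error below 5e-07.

We need (b-a)/2^n ≤ 5e-07
(0 - (-2))/2^n ≤ 5e-07
2/2^n ≤ 5e-07
2^n ≥ 4000000
n ≥ log₂(4000000) = 21.93
n ≥ 22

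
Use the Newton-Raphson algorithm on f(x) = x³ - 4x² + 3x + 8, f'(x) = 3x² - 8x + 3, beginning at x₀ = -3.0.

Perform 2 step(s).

f(x) = x³ - 4x² + 3x + 8
f'(x) = 3x² - 8x + 3
x₀ = -3.0

Newton-Raphson formula: x_{n+1} = x_n - f(x_n)/f'(x_n)

Iteration 1:
  f(-3.000000) = -64.000000
  f'(-3.000000) = 54.000000
  x_1 = -3.000000 - (-64.000000)/54.000000 = -1.814815
Iteration 2:
  f(-1.814815) = -16.595844
  f'(-1.814815) = 27.399177
  x_2 = -1.814815 - (-16.595844)/27.399177 = -1.209109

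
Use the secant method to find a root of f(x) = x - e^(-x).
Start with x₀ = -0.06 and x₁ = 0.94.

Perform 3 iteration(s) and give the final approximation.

f(x) = x - e^(-x)
x₀ = -0.06, x₁ = 0.94

Secant formula: x_{n+1} = x_n - f(x_n)(x_n - x_{n-1})/(f(x_n) - f(x_{n-1}))

Iteration 1:
  f(-0.060000) = -1.121837
  f(0.940000) = 0.549372
  x_2 = 0.940000 - 0.549372×(0.940000 - (-0.060000))/(0.549372 - (-1.121837))
       = 0.611273
Iteration 2:
  f(0.940000) = 0.549372
  f(0.611273) = 0.068613
  x_3 = 0.611273 - 0.068613×(0.611273 - 0.940000)/(0.068613 - 0.549372)
       = 0.564357
Iteration 3:
  f(0.611273) = 0.068613
  f(0.564357) = -0.004368
  x_4 = 0.564357 - (-0.004368)×(0.564357 - 0.611273)/(-0.004368 - 0.068613)
       = 0.567165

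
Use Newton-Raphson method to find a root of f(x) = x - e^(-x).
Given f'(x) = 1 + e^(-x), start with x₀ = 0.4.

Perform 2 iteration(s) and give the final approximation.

f(x) = x - e^(-x)
f'(x) = 1 + e^(-x)
x₀ = 0.4

Newton-Raphson formula: x_{n+1} = x_n - f(x_n)/f'(x_n)

Iteration 1:
  f(0.400000) = -0.270320
  f'(0.400000) = 1.670320
  x_1 = 0.400000 - (-0.270320)/1.670320 = 0.561837
Iteration 2:
  f(0.561837) = -0.008323
  f'(0.561837) = 1.570161
  x_2 = 0.561837 - (-0.008323)/1.570161 = 0.567138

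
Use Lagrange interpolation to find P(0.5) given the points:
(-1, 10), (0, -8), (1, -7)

Lagrange interpolation formula:
P(x) = Σ yᵢ × Lᵢ(x)
where Lᵢ(x) = Π_{j≠i} (x - xⱼ)/(xᵢ - xⱼ)

L_0(0.5) = (0.5 - 0)/(-1 - 0) × (0.5 - 1)/(-1 - 1) = -0.125000
L_1(0.5) = (0.5 - (-1))/(0 - (-1)) × (0.5 - 1)/(0 - 1) = 0.750000
L_2(0.5) = (0.5 - (-1))/(1 - (-1)) × (0.5 - 0)/(1 - 0) = 0.375000

P(0.5) = 10×L_0(0.5) + (-8)×L_1(0.5) + (-7)×L_2(0.5)
P(0.5) = -9.875000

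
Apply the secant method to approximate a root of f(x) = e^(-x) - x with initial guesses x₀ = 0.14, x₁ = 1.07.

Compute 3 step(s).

f(x) = e^(-x) - x
x₀ = 0.14, x₁ = 1.07

Secant formula: x_{n+1} = x_n - f(x_n)(x_n - x_{n-1})/(f(x_n) - f(x_{n-1}))

Iteration 1:
  f(0.140000) = 0.729358
  f(1.070000) = -0.726991
  x_2 = 1.070000 - (-0.726991)×(1.070000 - 0.140000)/(-0.726991 - 0.729358)
       = 0.605756
Iteration 2:
  f(1.070000) = -0.726991
  f(0.605756) = -0.060094
  x_3 = 0.605756 - (-0.060094)×(0.605756 - 1.070000)/(-0.060094 - (-0.726991))
       = 0.563923
Iteration 3:
  f(0.605756) = -0.060094
  f(0.563923) = 0.005050
  x_4 = 0.563923 - 0.005050×(0.563923 - 0.605756)/(0.005050 - (-0.060094))
       = 0.567166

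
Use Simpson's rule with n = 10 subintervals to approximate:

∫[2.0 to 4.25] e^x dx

f(x) = e^x
a = 2.0, b = 4.25, n = 10
h = (b - a)/n = 0.225000

Simpson's rule: (h/3)[f(x₀) + 4f(x₁) + 2f(x₂) + ... + f(xₙ)]

x_0 = 2.0000, f(x_0) = 7.389056, coefficient = 1
x_1 = 2.2250, f(x_1) = 9.253483, coefficient = 4
x_2 = 2.4500, f(x_2) = 11.588347, coefficient = 2
x_3 = 2.6750, f(x_3) = 14.512350, coefficient = 4
x_4 = 2.9000, f(x_4) = 18.174145, coefficient = 2
x_5 = 3.1250, f(x_5) = 22.759895, coefficient = 4
x_6 = 3.3500, f(x_6) = 28.502734, coefficient = 2
x_7 = 3.5750, f(x_7) = 35.694621, coefficient = 4
x_8 = 3.8000, f(x_8) = 44.701184, coefficient = 2
x_9 = 4.0250, f(x_9) = 55.980309, coefficient = 4
x_10 = 4.2500, f(x_10) = 70.105412, coefficient = 1

I ≈ (0.225000/3) × 836.229918 = 62.717244
Exact value: 62.716356
Error: 0.000888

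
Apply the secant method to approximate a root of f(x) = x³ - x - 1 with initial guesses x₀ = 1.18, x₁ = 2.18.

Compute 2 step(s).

f(x) = x³ - x - 1
x₀ = 1.18, x₁ = 2.18

Secant formula: x_{n+1} = x_n - f(x_n)(x_n - x_{n-1})/(f(x_n) - f(x_{n-1}))

Iteration 1:
  f(1.180000) = -0.536968
  f(2.180000) = 7.180232
  x_2 = 2.180000 - 7.180232×(2.180000 - 1.180000)/(7.180232 - (-0.536968))
       = 1.249581
Iteration 2:
  f(2.180000) = 7.180232
  f(1.249581) = -0.298421
  x_3 = 1.249581 - (-0.298421)×(1.249581 - 2.180000)/(-0.298421 - 7.180232)
       = 1.286707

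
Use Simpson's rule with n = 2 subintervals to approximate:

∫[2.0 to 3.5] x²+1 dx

f(x) = x²+1
a = 2.0, b = 3.5, n = 2
h = (b - a)/n = 0.750000

Simpson's rule: (h/3)[f(x₀) + 4f(x₁) + 2f(x₂) + ... + f(xₙ)]

x_0 = 2.0000, f(x_0) = 5.000000, coefficient = 1
x_1 = 2.7500, f(x_1) = 8.562500, coefficient = 4
x_2 = 3.5000, f(x_2) = 13.250000, coefficient = 1

I ≈ (0.750000/3) × 52.500000 = 13.125000
Exact value: 13.125000
Error: 0.000000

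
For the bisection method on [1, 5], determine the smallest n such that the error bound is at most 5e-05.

We need (b-a)/2^n ≤ 5e-05
(5 - 1)/2^n ≤ 5e-05
4/2^n ≤ 5e-05
2^n ≥ 80000
n ≥ log₂(80000) = 16.29
n ≥ 17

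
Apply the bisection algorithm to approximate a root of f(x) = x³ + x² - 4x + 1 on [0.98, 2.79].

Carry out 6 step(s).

f(x) = x³ + x² - 4x + 1
Initial interval: [0.98, 2.79]

Iteration 1:
  c_1 = (0.980000 + 2.790000)/2 = 1.885000
  f(c_1) = f(1.885000) = 3.711054
  f(a) × f(c) < 0, new interval: [0.980000, 1.885000]
Iteration 2:
  c_2 = (0.980000 + 1.885000)/2 = 1.432500
  f(c_2) = f(1.432500) = 0.261627
  f(a) × f(c) < 0, new interval: [0.980000, 1.432500]
Iteration 3:
  c_3 = (0.980000 + 1.432500)/2 = 1.206250
  f(c_3) = f(1.206250) = -0.614820
  f(a) × f(c) ≥ 0, new interval: [1.206250, 1.432500]
Iteration 4:
  c_4 = (1.206250 + 1.432500)/2 = 1.319375
  f(c_4) = f(1.319375) = -0.240047
  f(a) × f(c) ≥ 0, new interval: [1.319375, 1.432500]
Iteration 5:
  c_5 = (1.319375 + 1.432500)/2 = 1.375938
  f(c_5) = f(1.375938) = -0.005616
  f(a) × f(c) ≥ 0, new interval: [1.375938, 1.432500]
Iteration 6:
  c_6 = (1.375938 + 1.432500)/2 = 1.404219
  f(c_6) = f(1.404219) = 0.123836
  f(a) × f(c) < 0, new interval: [1.375938, 1.404219]

After 6 iteration(s), the approximation is c_6 = 1.404219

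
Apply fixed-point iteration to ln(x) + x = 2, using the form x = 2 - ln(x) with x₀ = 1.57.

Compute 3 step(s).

Equation: ln(x) + x = 2
Fixed-point form: x = 2 - ln(x)
x₀ = 1.57

x_1 = g(1.570000) = 1.548924
x_2 = g(1.548924) = 1.562439
x_3 = g(1.562439) = 1.553752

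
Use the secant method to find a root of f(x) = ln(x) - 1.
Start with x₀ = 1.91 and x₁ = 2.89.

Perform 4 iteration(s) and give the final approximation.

f(x) = ln(x) - 1
x₀ = 1.91, x₁ = 2.89

Secant formula: x_{n+1} = x_n - f(x_n)(x_n - x_{n-1})/(f(x_n) - f(x_{n-1}))

Iteration 1:
  f(1.910000) = -0.352897
  f(2.890000) = 0.061257
  x_2 = 2.890000 - 0.061257×(2.890000 - 1.910000)/(0.061257 - (-0.352897))
       = 2.745050
Iteration 2:
  f(2.890000) = 0.061257
  f(2.745050) = 0.009799
  x_3 = 2.745050 - 0.009799×(2.745050 - 2.890000)/(0.009799 - 0.061257)
       = 2.717446
Iteration 3:
  f(2.745050) = 0.009799
  f(2.717446) = -0.000307
  x_4 = 2.717446 - (-0.000307)×(2.717446 - 2.745050)/(-0.000307 - 0.009799)
       = 2.718286
Iteration 4:
  f(2.717446) = -0.000307
  f(2.718286) = 0.000002
  x_5 = 2.718286 - 0.000002×(2.718286 - 2.717446)/(0.000002 - (-0.000307))
       = 2.718282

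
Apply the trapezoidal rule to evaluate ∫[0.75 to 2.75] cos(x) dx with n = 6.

f(x) = cos(x)
a = 0.75, b = 2.75, n = 6
h = (b - a)/n = 0.333333

Trapezoidal rule: (h/2)[f(x₀) + 2f(x₁) + 2f(x₂) + ... + f(xₙ)]

x_0 = 0.7500, f(x_0) = 0.731689, coefficient = 1
x_1 = 1.0833, f(x_1) = 0.468386, coefficient = 2
x_2 = 1.4167, f(x_2) = 0.153520, coefficient = 2
x_3 = 1.7500, f(x_3) = -0.178246, coefficient = 2
x_4 = 2.0833, f(x_4) = -0.490390, coefficient = 2
x_5 = 2.4167, f(x_5) = -0.748549, coefficient = 2
x_6 = 2.7500, f(x_6) = -0.924302, coefficient = 1

I ≈ (0.333333/2) × -1.783170 = -0.297195
Exact value: -0.299978
Error: 0.002783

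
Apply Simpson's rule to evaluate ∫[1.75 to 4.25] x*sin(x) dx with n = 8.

f(x) = x*sin(x)
a = 1.75, b = 4.25, n = 8
h = (b - a)/n = 0.312500

Simpson's rule: (h/3)[f(x₀) + 4f(x₁) + 2f(x₂) + ... + f(xₙ)]

x_0 = 1.7500, f(x_0) = 1.721975, coefficient = 1
x_1 = 2.0625, f(x_1) = 1.818155, coefficient = 4
x_2 = 2.3750, f(x_2) = 1.647502, coefficient = 2
x_3 = 2.6875, f(x_3) = 1.178864, coefficient = 4
x_4 = 3.0000, f(x_4) = 0.423360, coefficient = 2
x_5 = 3.3125, f(x_5) = -0.563379, coefficient = 4
x_6 = 3.6250, f(x_6) = -1.684896, coefficient = 2
x_7 = 3.9375, f(x_7) = -2.813339, coefficient = 4
x_8 = 4.2500, f(x_8) = -3.803705, coefficient = 1

I ≈ (0.312500/3) × -2.828589 = -0.294645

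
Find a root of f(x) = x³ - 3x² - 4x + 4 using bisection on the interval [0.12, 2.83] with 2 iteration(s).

f(x) = x³ - 3x² - 4x + 4
Initial interval: [0.12, 2.83]

Iteration 1:
  c_1 = (0.120000 + 2.830000)/2 = 1.475000
  f(c_1) = f(1.475000) = -5.217828
  f(a) × f(c) < 0, new interval: [0.120000, 1.475000]
Iteration 2:
  c_2 = (0.120000 + 1.475000)/2 = 0.797500
  f(c_2) = f(0.797500) = -0.590804
  f(a) × f(c) < 0, new interval: [0.120000, 0.797500]

After 2 iteration(s), the approximation is c_2 = 0.797500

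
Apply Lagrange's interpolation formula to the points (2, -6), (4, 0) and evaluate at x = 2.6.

Lagrange interpolation formula:
P(x) = Σ yᵢ × Lᵢ(x)
where Lᵢ(x) = Π_{j≠i} (x - xⱼ)/(xᵢ - xⱼ)

L_0(2.6) = (2.6 - 4)/(2 - 4) = 0.700000
L_1(2.6) = (2.6 - 2)/(4 - 2) = 0.300000

P(2.6) = (-6)×L_0(2.6) + 0×L_1(2.6)
P(2.6) = -4.200000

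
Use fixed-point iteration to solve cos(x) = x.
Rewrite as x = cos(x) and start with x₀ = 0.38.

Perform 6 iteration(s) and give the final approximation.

Equation: cos(x) = x
Fixed-point form: x = cos(x)
x₀ = 0.38

x_1 = g(0.380000) = 0.928665
x_2 = g(0.928665) = 0.598904
x_3 = g(0.598904) = 0.825954
x_4 = g(0.825954) = 0.677856
x_5 = g(0.677856) = 0.778919
x_6 = g(0.778919) = 0.711673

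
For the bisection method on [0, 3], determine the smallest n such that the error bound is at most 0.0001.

We need (b-a)/2^n ≤ 0.0001
(3 - 0)/2^n ≤ 0.0001
3/2^n ≤ 0.0001
2^n ≥ 30000
n ≥ log₂(30000) = 14.87
n ≥ 15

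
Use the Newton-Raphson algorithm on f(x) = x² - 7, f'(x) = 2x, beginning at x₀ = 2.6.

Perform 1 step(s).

f(x) = x² - 7
f'(x) = 2x
x₀ = 2.6

Newton-Raphson formula: x_{n+1} = x_n - f(x_n)/f'(x_n)

Iteration 1:
  f(2.600000) = -0.240000
  f'(2.600000) = 5.200000
  x_1 = 2.600000 - (-0.240000)/5.200000 = 2.646154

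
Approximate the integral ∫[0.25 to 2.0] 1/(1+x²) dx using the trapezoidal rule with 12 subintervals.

f(x) = 1/(1+x²)
a = 0.25, b = 2.0, n = 12
h = (b - a)/n = 0.145833

Trapezoidal rule: (h/2)[f(x₀) + 2f(x₁) + 2f(x₂) + ... + f(xₙ)]

x_0 = 0.2500, f(x_0) = 0.941176, coefficient = 1
x_1 = 0.3958, f(x_1) = 0.864540, coefficient = 2
x_2 = 0.5417, f(x_2) = 0.773154, coefficient = 2
x_3 = 0.6875, f(x_3) = 0.679045, coefficient = 2
x_4 = 0.8333, f(x_4) = 0.590164, coefficient = 2
x_5 = 0.9792, f(x_5) = 0.510525, coefficient = 2
x_6 = 1.1250, f(x_6) = 0.441379, coefficient = 2
x_7 = 1.2708, f(x_7) = 0.382407, coefficient = 2
x_8 = 1.4167, f(x_8) = 0.332564, coefficient = 2
x_9 = 1.5625, f(x_9) = 0.290579, coefficient = 2
x_10 = 1.7083, f(x_10) = 0.255206, coefficient = 2
x_11 = 1.8542, f(x_11) = 0.225330, coefficient = 2
x_12 = 2.0000, f(x_12) = 0.200000, coefficient = 1

I ≈ (0.145833/2) × 11.830963 = 0.862674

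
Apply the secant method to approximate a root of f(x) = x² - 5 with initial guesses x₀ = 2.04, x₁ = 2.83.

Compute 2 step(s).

f(x) = x² - 5
x₀ = 2.04, x₁ = 2.83

Secant formula: x_{n+1} = x_n - f(x_n)(x_n - x_{n-1})/(f(x_n) - f(x_{n-1}))

Iteration 1:
  f(2.040000) = -0.838400
  f(2.830000) = 3.008900
  x_2 = 2.830000 - 3.008900×(2.830000 - 2.040000)/(3.008900 - (-0.838400))
       = 2.212156
Iteration 2:
  f(2.830000) = 3.008900
  f(2.212156) = -0.106366
  x_3 = 2.212156 - (-0.106366)×(2.212156 - 2.830000)/(-0.106366 - 3.008900)
       = 2.233251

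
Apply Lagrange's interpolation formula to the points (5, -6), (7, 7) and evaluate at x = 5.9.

Lagrange interpolation formula:
P(x) = Σ yᵢ × Lᵢ(x)
where Lᵢ(x) = Π_{j≠i} (x - xⱼ)/(xᵢ - xⱼ)

L_0(5.9) = (5.9 - 7)/(5 - 7) = 0.550000
L_1(5.9) = (5.9 - 5)/(7 - 5) = 0.450000

P(5.9) = (-6)×L_0(5.9) + 7×L_1(5.9)
P(5.9) = -0.150000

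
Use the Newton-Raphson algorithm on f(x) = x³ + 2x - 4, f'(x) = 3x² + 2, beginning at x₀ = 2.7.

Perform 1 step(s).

f(x) = x³ + 2x - 4
f'(x) = 3x² + 2
x₀ = 2.7

Newton-Raphson formula: x_{n+1} = x_n - f(x_n)/f'(x_n)

Iteration 1:
  f(2.700000) = 21.083000
  f'(2.700000) = 23.870000
  x_1 = 2.700000 - 21.083000/23.870000 = 1.816757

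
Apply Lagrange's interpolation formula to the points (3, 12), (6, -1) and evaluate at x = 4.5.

Lagrange interpolation formula:
P(x) = Σ yᵢ × Lᵢ(x)
where Lᵢ(x) = Π_{j≠i} (x - xⱼ)/(xᵢ - xⱼ)

L_0(4.5) = (4.5 - 6)/(3 - 6) = 0.500000
L_1(4.5) = (4.5 - 3)/(6 - 3) = 0.500000

P(4.5) = 12×L_0(4.5) + (-1)×L_1(4.5)
P(4.5) = 5.500000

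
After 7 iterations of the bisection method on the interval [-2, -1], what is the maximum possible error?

Bisection error bound: |error| ≤ (b-a)/2^n
|error| ≤ (-1 - (-2))/2^7 = 1/2^7
|error| ≤ 0.0078125000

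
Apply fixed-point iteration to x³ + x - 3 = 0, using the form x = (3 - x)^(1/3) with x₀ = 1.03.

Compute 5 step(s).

Equation: x³ + x - 3 = 0
Fixed-point form: x = (3 - x)^(1/3)
x₀ = 1.03

x_1 = g(1.030000) = 1.253590
x_2 = g(1.253590) = 1.204247
x_3 = g(1.204247) = 1.215483
x_4 = g(1.215483) = 1.212943
x_5 = g(1.212943) = 1.213518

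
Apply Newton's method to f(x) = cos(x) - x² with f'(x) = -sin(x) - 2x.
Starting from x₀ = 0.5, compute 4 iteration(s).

f(x) = cos(x) - x²
f'(x) = -sin(x) - 2x
x₀ = 0.5

Newton-Raphson formula: x_{n+1} = x_n - f(x_n)/f'(x_n)

Iteration 1:
  f(0.500000) = 0.627583
  f'(0.500000) = -1.479426
  x_1 = 0.500000 - 0.627583/(-1.479426) = 0.924207
Iteration 2:
  f(0.924207) = -0.251691
  f'(0.924207) = -2.646557
  x_2 = 0.924207 - (-0.251691)/(-2.646557) = 0.829106
Iteration 3:
  f(0.829106) = -0.011881
  f'(0.829106) = -2.395539
  x_3 = 0.829106 - (-0.011881)/(-2.395539) = 0.824146
Iteration 4:
  f(0.824146) = -0.000033
  f'(0.824146) = -2.382260
  x_4 = 0.824146 - (-0.000033)/(-2.382260) = 0.824132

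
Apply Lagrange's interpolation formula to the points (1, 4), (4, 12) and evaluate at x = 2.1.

Lagrange interpolation formula:
P(x) = Σ yᵢ × Lᵢ(x)
where Lᵢ(x) = Π_{j≠i} (x - xⱼ)/(xᵢ - xⱼ)

L_0(2.1) = (2.1 - 4)/(1 - 4) = 0.633333
L_1(2.1) = (2.1 - 1)/(4 - 1) = 0.366667

P(2.1) = 4×L_0(2.1) + 12×L_1(2.1)
P(2.1) = 6.933333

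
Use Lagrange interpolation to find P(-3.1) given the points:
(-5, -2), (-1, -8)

Lagrange interpolation formula:
P(x) = Σ yᵢ × Lᵢ(x)
where Lᵢ(x) = Π_{j≠i} (x - xⱼ)/(xᵢ - xⱼ)

L_0(-3.1) = (-3.1 - (-1))/(-5 - (-1)) = 0.525000
L_1(-3.1) = (-3.1 - (-5))/(-1 - (-5)) = 0.475000

P(-3.1) = (-2)×L_0(-3.1) + (-8)×L_1(-3.1)
P(-3.1) = -4.850000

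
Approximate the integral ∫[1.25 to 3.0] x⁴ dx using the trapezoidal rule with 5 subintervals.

f(x) = x⁴
a = 1.25, b = 3.0, n = 5
h = (b - a)/n = 0.350000

Trapezoidal rule: (h/2)[f(x₀) + 2f(x₁) + 2f(x₂) + ... + f(xₙ)]

x_0 = 1.2500, f(x_0) = 2.441406, coefficient = 1
x_1 = 1.6000, f(x_1) = 6.553600, coefficient = 2
x_2 = 1.9500, f(x_2) = 14.459006, coefficient = 2
x_3 = 2.3000, f(x_3) = 27.984100, coefficient = 2
x_4 = 2.6500, f(x_4) = 49.315506, coefficient = 2
x_5 = 3.0000, f(x_5) = 81.000000, coefficient = 1

I ≈ (0.350000/2) × 280.065831 = 49.011520
Exact value: 47.989648
Error: 1.021872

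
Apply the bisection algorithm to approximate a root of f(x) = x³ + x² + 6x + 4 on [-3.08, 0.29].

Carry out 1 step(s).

f(x) = x³ + x² + 6x + 4
Initial interval: [-3.08, 0.29]

Iteration 1:
  c_1 = (-3.080000 + 0.290000)/2 = -1.395000
  f(c_1) = f(-1.395000) = -5.138680
  f(a) × f(c) ≥ 0, new interval: [-1.395000, 0.290000]

After 1 iteration(s), the approximation is c_1 = -1.395000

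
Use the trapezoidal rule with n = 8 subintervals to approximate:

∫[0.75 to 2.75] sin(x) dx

f(x) = sin(x)
a = 0.75, b = 2.75, n = 8
h = (b - a)/n = 0.250000

Trapezoidal rule: (h/2)[f(x₀) + 2f(x₁) + 2f(x₂) + ... + f(xₙ)]

x_0 = 0.7500, f(x_0) = 0.681639, coefficient = 1
x_1 = 1.0000, f(x_1) = 0.841471, coefficient = 2
x_2 = 1.2500, f(x_2) = 0.948985, coefficient = 2
x_3 = 1.5000, f(x_3) = 0.997495, coefficient = 2
x_4 = 1.7500, f(x_4) = 0.983986, coefficient = 2
x_5 = 2.0000, f(x_5) = 0.909297, coefficient = 2
x_6 = 2.2500, f(x_6) = 0.778073, coefficient = 2
x_7 = 2.5000, f(x_7) = 0.598472, coefficient = 2
x_8 = 2.7500, f(x_8) = 0.381661, coefficient = 1

I ≈ (0.250000/2) × 13.178858 = 1.647357
Exact value: 1.655991
Error: 0.008634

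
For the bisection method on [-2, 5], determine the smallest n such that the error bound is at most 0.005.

We need (b-a)/2^n ≤ 0.005
(5 - (-2))/2^n ≤ 0.005
7/2^n ≤ 0.005
2^n ≥ 1400
n ≥ log₂(1400) = 10.45
n ≥ 11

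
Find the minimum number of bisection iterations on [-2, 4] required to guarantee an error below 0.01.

We need (b-a)/2^n ≤ 0.01
(4 - (-2))/2^n ≤ 0.01
6/2^n ≤ 0.01
2^n ≥ 600
n ≥ log₂(600) = 9.23
n ≥ 10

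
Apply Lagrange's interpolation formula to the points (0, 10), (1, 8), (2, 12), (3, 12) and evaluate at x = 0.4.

Lagrange interpolation formula:
P(x) = Σ yᵢ × Lᵢ(x)
where Lᵢ(x) = Π_{j≠i} (x - xⱼ)/(xᵢ - xⱼ)

L_0(0.4) = (0.4 - 1)/(0 - 1) × (0.4 - 2)/(0 - 2) × (0.4 - 3)/(0 - 3) = 0.416000
L_1(0.4) = (0.4 - 0)/(1 - 0) × (0.4 - 2)/(1 - 2) × (0.4 - 3)/(1 - 3) = 0.832000
L_2(0.4) = (0.4 - 0)/(2 - 0) × (0.4 - 1)/(2 - 1) × (0.4 - 3)/(2 - 3) = -0.312000
L_3(0.4) = (0.4 - 0)/(3 - 0) × (0.4 - 1)/(3 - 1) × (0.4 - 2)/(3 - 2) = 0.064000

P(0.4) = 10×L_0(0.4) + 8×L_1(0.4) + 12×L_2(0.4) + 12×L_3(0.4)
P(0.4) = 7.840000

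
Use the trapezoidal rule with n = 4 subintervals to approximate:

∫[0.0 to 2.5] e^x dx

f(x) = e^x
a = 0.0, b = 2.5, n = 4
h = (b - a)/n = 0.625000

Trapezoidal rule: (h/2)[f(x₀) + 2f(x₁) + 2f(x₂) + ... + f(xₙ)]

x_0 = 0.0000, f(x_0) = 1.000000, coefficient = 1
x_1 = 0.6250, f(x_1) = 1.868246, coefficient = 2
x_2 = 1.2500, f(x_2) = 3.490343, coefficient = 2
x_3 = 1.8750, f(x_3) = 6.520819, coefficient = 2
x_4 = 2.5000, f(x_4) = 12.182494, coefficient = 1

I ≈ (0.625000/2) × 36.941310 = 11.544159
Exact value: 11.182494
Error: 0.361665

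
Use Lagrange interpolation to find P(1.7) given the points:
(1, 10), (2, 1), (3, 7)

Lagrange interpolation formula:
P(x) = Σ yᵢ × Lᵢ(x)
where Lᵢ(x) = Π_{j≠i} (x - xⱼ)/(xᵢ - xⱼ)

L_0(1.7) = (1.7 - 2)/(1 - 2) × (1.7 - 3)/(1 - 3) = 0.195000
L_1(1.7) = (1.7 - 1)/(2 - 1) × (1.7 - 3)/(2 - 3) = 0.910000
L_2(1.7) = (1.7 - 1)/(3 - 1) × (1.7 - 2)/(3 - 2) = -0.105000

P(1.7) = 10×L_0(1.7) + 1×L_1(1.7) + 7×L_2(1.7)
P(1.7) = 2.125000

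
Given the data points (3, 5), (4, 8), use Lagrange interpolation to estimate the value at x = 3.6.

Lagrange interpolation formula:
P(x) = Σ yᵢ × Lᵢ(x)
where Lᵢ(x) = Π_{j≠i} (x - xⱼ)/(xᵢ - xⱼ)

L_0(3.6) = (3.6 - 4)/(3 - 4) = 0.400000
L_1(3.6) = (3.6 - 3)/(4 - 3) = 0.600000

P(3.6) = 5×L_0(3.6) + 8×L_1(3.6)
P(3.6) = 6.800000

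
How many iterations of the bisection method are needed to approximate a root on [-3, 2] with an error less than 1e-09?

We need (b-a)/2^n ≤ 1e-09
(2 - (-3))/2^n ≤ 1e-09
5/2^n ≤ 1e-09
2^n ≥ 5000000000
n ≥ log₂(5000000000) = 32.22
n ≥ 33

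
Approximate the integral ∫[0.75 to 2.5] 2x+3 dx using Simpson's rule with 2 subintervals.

f(x) = 2x+3
a = 0.75, b = 2.5, n = 2
h = (b - a)/n = 0.875000

Simpson's rule: (h/3)[f(x₀) + 4f(x₁) + 2f(x₂) + ... + f(xₙ)]

x_0 = 0.7500, f(x_0) = 4.500000, coefficient = 1
x_1 = 1.6250, f(x_1) = 6.250000, coefficient = 4
x_2 = 2.5000, f(x_2) = 8.000000, coefficient = 1

I ≈ (0.875000/3) × 37.500000 = 10.937500
Exact value: 10.937500
Error: 0.000000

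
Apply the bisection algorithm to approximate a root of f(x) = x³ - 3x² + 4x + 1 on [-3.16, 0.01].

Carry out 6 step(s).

f(x) = x³ - 3x² + 4x + 1
Initial interval: [-3.16, 0.01]

Iteration 1:
  c_1 = (-3.160000 + 0.010000)/2 = -1.575000
  f(c_1) = f(-1.575000) = -16.648859
  f(a) × f(c) ≥ 0, new interval: [-1.575000, 0.010000]
Iteration 2:
  c_2 = (-1.575000 + 0.010000)/2 = -0.782500
  f(c_2) = f(-0.782500) = -4.446048
  f(a) × f(c) ≥ 0, new interval: [-0.782500, 0.010000]
Iteration 3:
  c_3 = (-0.782500 + 0.010000)/2 = -0.386250
  f(c_3) = f(-0.386250) = -1.050191
  f(a) × f(c) ≥ 0, new interval: [-0.386250, 0.010000]
Iteration 4:
  c_4 = (-0.386250 + 0.010000)/2 = -0.188125
  f(c_4) = f(-0.188125) = 0.134669
  f(a) × f(c) < 0, new interval: [-0.386250, -0.188125]
Iteration 5:
  c_5 = (-0.386250 + (-0.188125))/2 = -0.287188
  f(c_5) = f(-0.287188) = -0.419866
  f(a) × f(c) ≥ 0, new interval: [-0.287188, -0.188125]
Iteration 6:
  c_6 = (-0.287188 + (-0.188125))/2 = -0.237656
  f(c_6) = f(-0.237656) = -0.133489
  f(a) × f(c) ≥ 0, new interval: [-0.237656, -0.188125]

After 6 iteration(s), the approximation is c_6 = -0.237656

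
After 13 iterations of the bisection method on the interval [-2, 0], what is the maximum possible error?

Bisection error bound: |error| ≤ (b-a)/2^n
|error| ≤ (0 - (-2))/2^13 = 2/2^13
|error| ≤ 0.0002441406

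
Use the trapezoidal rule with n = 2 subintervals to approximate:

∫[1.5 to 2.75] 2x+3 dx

f(x) = 2x+3
a = 1.5, b = 2.75, n = 2
h = (b - a)/n = 0.625000

Trapezoidal rule: (h/2)[f(x₀) + 2f(x₁) + 2f(x₂) + ... + f(xₙ)]

x_0 = 1.5000, f(x_0) = 6.000000, coefficient = 1
x_1 = 2.1250, f(x_1) = 7.250000, coefficient = 2
x_2 = 2.7500, f(x_2) = 8.500000, coefficient = 1

I ≈ (0.625000/2) × 29.000000 = 9.062500
Exact value: 9.062500
Error: 0.000000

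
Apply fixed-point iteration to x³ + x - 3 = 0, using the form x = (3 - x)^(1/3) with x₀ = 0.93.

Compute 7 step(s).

Equation: x³ + x - 3 = 0
Fixed-point form: x = (3 - x)^(1/3)
x₀ = 0.93

x_1 = g(0.930000) = 1.274452
x_2 = g(1.274452) = 1.199432
x_3 = g(1.199432) = 1.216568
x_4 = g(1.216568) = 1.212697
x_5 = g(1.212697) = 1.213574
x_6 = g(1.213574) = 1.213375
x_7 = g(1.213375) = 1.213420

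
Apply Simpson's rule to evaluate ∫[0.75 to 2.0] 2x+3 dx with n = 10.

f(x) = 2x+3
a = 0.75, b = 2.0, n = 10
h = (b - a)/n = 0.125000

Simpson's rule: (h/3)[f(x₀) + 4f(x₁) + 2f(x₂) + ... + f(xₙ)]

x_0 = 0.7500, f(x_0) = 4.500000, coefficient = 1
x_1 = 0.8750, f(x_1) = 4.750000, coefficient = 4
x_2 = 1.0000, f(x_2) = 5.000000, coefficient = 2
x_3 = 1.1250, f(x_3) = 5.250000, coefficient = 4
x_4 = 1.2500, f(x_4) = 5.500000, coefficient = 2
x_5 = 1.3750, f(x_5) = 5.750000, coefficient = 4
x_6 = 1.5000, f(x_6) = 6.000000, coefficient = 2
x_7 = 1.6250, f(x_7) = 6.250000, coefficient = 4
x_8 = 1.7500, f(x_8) = 6.500000, coefficient = 2
x_9 = 1.8750, f(x_9) = 6.750000, coefficient = 4
x_10 = 2.0000, f(x_10) = 7.000000, coefficient = 1

I ≈ (0.125000/3) × 172.500000 = 7.187500
Exact value: 7.187500
Error: 0.000000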